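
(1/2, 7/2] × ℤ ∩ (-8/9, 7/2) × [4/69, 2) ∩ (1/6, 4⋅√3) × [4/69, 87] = (1/2, 7/2) × {1}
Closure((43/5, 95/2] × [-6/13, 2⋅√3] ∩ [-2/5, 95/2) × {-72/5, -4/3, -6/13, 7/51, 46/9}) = [43/5, 95/2] × {-6/13, 7/51}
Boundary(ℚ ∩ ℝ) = ℝ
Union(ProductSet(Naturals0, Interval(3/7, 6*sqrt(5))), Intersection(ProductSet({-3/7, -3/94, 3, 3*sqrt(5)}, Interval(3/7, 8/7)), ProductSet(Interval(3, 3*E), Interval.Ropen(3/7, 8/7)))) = Union(ProductSet({3, 3*sqrt(5)}, Interval.Ropen(3/7, 8/7)), ProductSet(Naturals0, Interval(3/7, 6*sqrt(5))))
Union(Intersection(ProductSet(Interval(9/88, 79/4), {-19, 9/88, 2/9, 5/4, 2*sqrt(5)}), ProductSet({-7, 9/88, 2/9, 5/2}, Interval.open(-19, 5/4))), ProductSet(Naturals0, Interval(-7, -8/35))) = Union(ProductSet({9/88, 2/9, 5/2}, {9/88, 2/9}), ProductSet(Naturals0, Interval(-7, -8/35)))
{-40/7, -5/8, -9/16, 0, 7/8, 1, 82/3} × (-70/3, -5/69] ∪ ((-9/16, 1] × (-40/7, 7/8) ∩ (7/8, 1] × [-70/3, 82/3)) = ((7/8, 1] × (-40/7, 7/8)) ∪ ({-40/7, -5/8, -9/16, 0, 7/8, 1, 82/3} × (-70/3, -5/69])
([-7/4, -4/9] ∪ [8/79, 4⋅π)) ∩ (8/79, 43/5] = (8/79, 43/5]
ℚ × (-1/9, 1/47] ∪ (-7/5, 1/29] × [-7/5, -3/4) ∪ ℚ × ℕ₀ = (ℚ × ((-1/9, 1/47] ∪ ℕ₀)) ∪ ((-7/5, 1/29] × [-7/5, -3/4))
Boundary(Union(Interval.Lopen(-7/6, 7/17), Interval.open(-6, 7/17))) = {-6, 7/17}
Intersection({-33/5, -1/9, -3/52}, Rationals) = {-33/5, -1/9, -3/52}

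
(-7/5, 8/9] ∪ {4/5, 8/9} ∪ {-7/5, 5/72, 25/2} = [-7/5, 8/9] ∪ {25/2}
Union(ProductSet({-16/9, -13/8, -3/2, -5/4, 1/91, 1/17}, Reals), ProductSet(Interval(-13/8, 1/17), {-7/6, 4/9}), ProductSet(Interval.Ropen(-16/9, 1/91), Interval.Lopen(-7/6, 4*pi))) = Union(ProductSet({-16/9, -13/8, -3/2, -5/4, 1/91, 1/17}, Reals), ProductSet(Interval.Ropen(-16/9, 1/91), Interval.Lopen(-7/6, 4*pi)), ProductSet(Interval(-13/8, 1/17), {-7/6, 4/9}))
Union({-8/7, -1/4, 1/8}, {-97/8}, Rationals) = Rationals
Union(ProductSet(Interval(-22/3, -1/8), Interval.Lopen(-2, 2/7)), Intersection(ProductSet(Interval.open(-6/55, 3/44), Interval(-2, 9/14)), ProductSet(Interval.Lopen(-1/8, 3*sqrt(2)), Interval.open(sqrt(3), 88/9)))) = ProductSet(Interval(-22/3, -1/8), Interval.Lopen(-2, 2/7))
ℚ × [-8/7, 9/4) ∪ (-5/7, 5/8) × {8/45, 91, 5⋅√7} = (ℚ × [-8/7, 9/4)) ∪ ((-5/7, 5/8) × {8/45, 91, 5⋅√7})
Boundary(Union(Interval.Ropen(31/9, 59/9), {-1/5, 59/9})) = {-1/5, 31/9, 59/9}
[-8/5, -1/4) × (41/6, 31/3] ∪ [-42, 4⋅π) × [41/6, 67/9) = ([-8/5, -1/4) × (41/6, 31/3]) ∪ ([-42, 4⋅π) × [41/6, 67/9))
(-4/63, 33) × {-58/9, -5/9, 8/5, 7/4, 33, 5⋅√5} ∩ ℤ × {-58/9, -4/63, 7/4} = {0, 1, …, 32} × {-58/9, 7/4}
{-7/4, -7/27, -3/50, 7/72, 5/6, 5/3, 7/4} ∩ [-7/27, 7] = {-7/27, -3/50, 7/72, 5/6, 5/3, 7/4}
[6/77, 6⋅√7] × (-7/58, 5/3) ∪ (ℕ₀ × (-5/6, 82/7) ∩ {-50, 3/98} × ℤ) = [6/77, 6⋅√7] × (-7/58, 5/3)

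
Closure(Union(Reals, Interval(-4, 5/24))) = Interval(-oo, oo)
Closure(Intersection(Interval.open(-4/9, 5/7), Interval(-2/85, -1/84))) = Interval(-2/85, -1/84)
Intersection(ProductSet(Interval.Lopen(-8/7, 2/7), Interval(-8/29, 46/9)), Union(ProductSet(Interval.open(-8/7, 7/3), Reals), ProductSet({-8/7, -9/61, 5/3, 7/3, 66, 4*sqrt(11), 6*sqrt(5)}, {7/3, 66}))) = ProductSet(Interval.Lopen(-8/7, 2/7), Interval(-8/29, 46/9))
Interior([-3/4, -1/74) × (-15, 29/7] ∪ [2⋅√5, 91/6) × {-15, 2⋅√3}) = (-3/4, -1/74) × (-15, 29/7)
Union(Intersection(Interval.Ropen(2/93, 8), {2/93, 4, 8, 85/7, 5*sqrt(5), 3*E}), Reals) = Reals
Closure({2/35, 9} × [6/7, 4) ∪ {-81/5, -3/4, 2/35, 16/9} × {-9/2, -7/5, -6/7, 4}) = ({2/35, 9} × [6/7, 4]) ∪ ({-81/5, -3/4, 2/35, 16/9} × {-9/2, -7/5, -6/7, 4})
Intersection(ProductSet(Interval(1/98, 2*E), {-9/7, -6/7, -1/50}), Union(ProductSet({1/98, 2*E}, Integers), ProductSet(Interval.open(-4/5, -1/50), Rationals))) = EmptySet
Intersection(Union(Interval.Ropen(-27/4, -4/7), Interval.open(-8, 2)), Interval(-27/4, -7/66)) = Interval(-27/4, -7/66)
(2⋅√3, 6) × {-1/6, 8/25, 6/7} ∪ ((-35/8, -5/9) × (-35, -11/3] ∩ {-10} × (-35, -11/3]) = (2⋅√3, 6) × {-1/6, 8/25, 6/7}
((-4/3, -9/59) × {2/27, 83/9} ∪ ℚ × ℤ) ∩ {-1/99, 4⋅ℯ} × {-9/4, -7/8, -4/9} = ∅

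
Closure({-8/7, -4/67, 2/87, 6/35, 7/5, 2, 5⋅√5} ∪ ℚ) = ℝ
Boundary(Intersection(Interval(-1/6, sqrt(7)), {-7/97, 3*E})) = {-7/97}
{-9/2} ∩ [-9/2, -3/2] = {-9/2}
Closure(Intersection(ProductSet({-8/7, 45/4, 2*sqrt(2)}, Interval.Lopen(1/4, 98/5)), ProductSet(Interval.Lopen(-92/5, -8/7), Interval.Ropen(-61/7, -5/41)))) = EmptySet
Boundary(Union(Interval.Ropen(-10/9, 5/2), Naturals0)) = Union(Complement(Naturals0, Interval.open(-10/9, 5/2)), {-10/9, 5/2})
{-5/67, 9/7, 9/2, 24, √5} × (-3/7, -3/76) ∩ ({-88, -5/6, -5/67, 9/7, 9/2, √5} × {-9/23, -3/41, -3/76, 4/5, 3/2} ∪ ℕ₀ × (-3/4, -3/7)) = {-5/67, 9/7, 9/2, √5} × {-9/23, -3/41}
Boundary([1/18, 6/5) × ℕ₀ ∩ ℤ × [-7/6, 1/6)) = {1} × {0}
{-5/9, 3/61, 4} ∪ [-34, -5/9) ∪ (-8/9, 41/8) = [-34, 41/8)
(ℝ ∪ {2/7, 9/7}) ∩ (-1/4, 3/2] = (-1/4, 3/2]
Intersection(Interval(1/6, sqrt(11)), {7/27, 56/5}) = {7/27}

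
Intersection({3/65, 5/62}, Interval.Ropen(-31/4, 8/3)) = {3/65, 5/62}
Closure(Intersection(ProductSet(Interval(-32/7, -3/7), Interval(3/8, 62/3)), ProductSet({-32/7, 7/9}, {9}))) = ProductSet({-32/7}, {9})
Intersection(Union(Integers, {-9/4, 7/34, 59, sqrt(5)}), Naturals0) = Naturals0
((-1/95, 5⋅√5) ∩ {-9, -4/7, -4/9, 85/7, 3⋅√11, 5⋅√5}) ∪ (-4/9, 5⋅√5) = (-4/9, 5⋅√5)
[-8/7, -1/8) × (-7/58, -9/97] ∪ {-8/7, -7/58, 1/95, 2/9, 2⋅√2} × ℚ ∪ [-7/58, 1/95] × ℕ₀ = ([-7/58, 1/95] × ℕ₀) ∪ ([-8/7, -1/8) × (-7/58, -9/97]) ∪ ({-8/7, -7/58, 1/95, 2/9, 2⋅√2} × ℚ)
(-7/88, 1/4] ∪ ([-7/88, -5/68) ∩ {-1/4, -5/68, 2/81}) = (-7/88, 1/4]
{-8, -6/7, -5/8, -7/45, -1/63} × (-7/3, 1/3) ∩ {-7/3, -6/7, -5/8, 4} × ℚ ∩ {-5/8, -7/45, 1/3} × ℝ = {-5/8} × (ℚ ∩ (-7/3, 1/3))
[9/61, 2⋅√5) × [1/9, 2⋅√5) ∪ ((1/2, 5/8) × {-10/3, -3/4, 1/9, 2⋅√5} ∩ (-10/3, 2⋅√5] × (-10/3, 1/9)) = ((1/2, 5/8) × {-3/4}) ∪ ([9/61, 2⋅√5) × [1/9, 2⋅√5))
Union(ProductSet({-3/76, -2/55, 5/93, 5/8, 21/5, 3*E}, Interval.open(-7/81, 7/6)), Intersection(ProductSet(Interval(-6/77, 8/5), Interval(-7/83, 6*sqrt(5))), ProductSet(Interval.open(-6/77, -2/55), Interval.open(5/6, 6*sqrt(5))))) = Union(ProductSet({-3/76, -2/55, 5/93, 5/8, 21/5, 3*E}, Interval.open(-7/81, 7/6)), ProductSet(Interval.open(-6/77, -2/55), Interval.open(5/6, 6*sqrt(5))))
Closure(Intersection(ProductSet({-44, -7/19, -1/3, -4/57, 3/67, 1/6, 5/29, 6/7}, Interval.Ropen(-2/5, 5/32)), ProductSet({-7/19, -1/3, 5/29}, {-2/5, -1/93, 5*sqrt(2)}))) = ProductSet({-7/19, -1/3, 5/29}, {-2/5, -1/93})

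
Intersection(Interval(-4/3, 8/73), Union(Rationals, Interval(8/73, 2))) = Intersection(Interval(-4/3, 8/73), Rationals)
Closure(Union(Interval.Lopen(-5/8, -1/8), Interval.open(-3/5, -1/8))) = Interval(-5/8, -1/8)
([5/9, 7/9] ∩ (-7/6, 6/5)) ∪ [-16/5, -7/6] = [-16/5, -7/6] ∪ [5/9, 7/9]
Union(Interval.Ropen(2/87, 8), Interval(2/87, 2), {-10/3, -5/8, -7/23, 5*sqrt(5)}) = Union({-10/3, -5/8, -7/23, 5*sqrt(5)}, Interval.Ropen(2/87, 8))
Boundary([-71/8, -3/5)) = {-71/8, -3/5}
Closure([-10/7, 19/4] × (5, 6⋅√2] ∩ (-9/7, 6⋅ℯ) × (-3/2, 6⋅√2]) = ({-9/7, 19/4} × [5, 6⋅√2]) ∪ ([-9/7, 19/4] × {5, 6⋅√2}) ∪ ((-9/7, 19/4] × (5, 6⋅√2])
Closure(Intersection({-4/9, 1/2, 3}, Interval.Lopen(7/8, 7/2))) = {3}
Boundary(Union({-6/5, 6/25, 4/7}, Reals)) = EmptySet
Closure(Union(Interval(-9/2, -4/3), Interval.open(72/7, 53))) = Union(Interval(-9/2, -4/3), Interval(72/7, 53))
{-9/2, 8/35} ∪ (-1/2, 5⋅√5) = {-9/2} ∪ (-1/2, 5⋅√5)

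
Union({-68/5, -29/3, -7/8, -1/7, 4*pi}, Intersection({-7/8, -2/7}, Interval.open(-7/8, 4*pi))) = {-68/5, -29/3, -7/8, -2/7, -1/7, 4*pi}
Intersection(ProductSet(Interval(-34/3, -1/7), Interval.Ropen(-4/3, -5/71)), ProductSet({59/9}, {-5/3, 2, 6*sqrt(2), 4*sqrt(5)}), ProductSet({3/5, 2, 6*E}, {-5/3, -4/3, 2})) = EmptySet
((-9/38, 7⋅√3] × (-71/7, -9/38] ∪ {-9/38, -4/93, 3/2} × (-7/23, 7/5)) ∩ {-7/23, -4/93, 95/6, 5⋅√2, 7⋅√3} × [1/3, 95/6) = {-4/93} × [1/3, 7/5)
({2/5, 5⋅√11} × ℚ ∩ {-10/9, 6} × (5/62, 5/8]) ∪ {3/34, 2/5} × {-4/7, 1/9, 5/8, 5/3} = {3/34, 2/5} × {-4/7, 1/9, 5/8, 5/3}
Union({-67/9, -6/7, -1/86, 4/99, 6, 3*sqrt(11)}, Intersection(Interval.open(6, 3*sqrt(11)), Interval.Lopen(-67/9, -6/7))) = {-67/9, -6/7, -1/86, 4/99, 6, 3*sqrt(11)}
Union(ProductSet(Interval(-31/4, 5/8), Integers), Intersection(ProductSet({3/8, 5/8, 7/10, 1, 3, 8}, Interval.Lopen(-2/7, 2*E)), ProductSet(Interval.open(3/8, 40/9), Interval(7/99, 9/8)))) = Union(ProductSet({5/8, 7/10, 1, 3}, Interval(7/99, 9/8)), ProductSet(Interval(-31/4, 5/8), Integers))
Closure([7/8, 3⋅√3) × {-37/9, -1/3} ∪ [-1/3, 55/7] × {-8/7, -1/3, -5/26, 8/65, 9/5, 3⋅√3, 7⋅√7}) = ([7/8, 3⋅√3] × {-37/9, -1/3}) ∪ ([-1/3, 55/7] × {-8/7, -1/3, -5/26, 8/65, 9/5, 3⋅√3, 7⋅√7})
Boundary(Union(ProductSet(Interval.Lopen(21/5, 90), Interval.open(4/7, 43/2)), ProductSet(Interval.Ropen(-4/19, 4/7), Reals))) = Union(ProductSet({-4/19, 4/7}, Interval(-oo, oo)), ProductSet({21/5, 90}, Interval(4/7, 43/2)), ProductSet(Interval(21/5, 90), {4/7, 43/2}))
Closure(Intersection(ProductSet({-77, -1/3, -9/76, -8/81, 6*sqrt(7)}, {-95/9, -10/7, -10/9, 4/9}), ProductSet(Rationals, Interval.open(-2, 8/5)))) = ProductSet({-77, -1/3, -9/76, -8/81}, {-10/7, -10/9, 4/9})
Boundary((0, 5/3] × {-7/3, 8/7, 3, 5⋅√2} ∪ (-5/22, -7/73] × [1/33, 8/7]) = ({-5/22, -7/73} × [1/33, 8/7]) ∪ ([-5/22, -7/73] × {1/33, 8/7}) ∪ ([0, 5/3] × {-7/3, 8/7, 3, 5⋅√2})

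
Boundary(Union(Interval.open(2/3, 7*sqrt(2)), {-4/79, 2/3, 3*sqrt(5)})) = {-4/79, 2/3, 7*sqrt(2)}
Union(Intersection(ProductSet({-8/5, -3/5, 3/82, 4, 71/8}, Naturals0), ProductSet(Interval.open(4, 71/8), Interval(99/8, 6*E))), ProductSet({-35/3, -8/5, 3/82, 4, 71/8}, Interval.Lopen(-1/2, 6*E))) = ProductSet({-35/3, -8/5, 3/82, 4, 71/8}, Interval.Lopen(-1/2, 6*E))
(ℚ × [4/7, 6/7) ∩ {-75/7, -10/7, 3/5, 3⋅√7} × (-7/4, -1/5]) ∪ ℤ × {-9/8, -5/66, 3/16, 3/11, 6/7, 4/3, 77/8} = ℤ × {-9/8, -5/66, 3/16, 3/11, 6/7, 4/3, 77/8}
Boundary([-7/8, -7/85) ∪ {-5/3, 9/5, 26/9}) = {-5/3, -7/8, -7/85, 9/5, 26/9}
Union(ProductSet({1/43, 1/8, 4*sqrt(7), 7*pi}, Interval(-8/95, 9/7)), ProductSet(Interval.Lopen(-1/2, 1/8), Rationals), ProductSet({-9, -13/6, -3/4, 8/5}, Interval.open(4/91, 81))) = Union(ProductSet({-9, -13/6, -3/4, 8/5}, Interval.open(4/91, 81)), ProductSet({1/43, 1/8, 4*sqrt(7), 7*pi}, Interval(-8/95, 9/7)), ProductSet(Interval.Lopen(-1/2, 1/8), Rationals))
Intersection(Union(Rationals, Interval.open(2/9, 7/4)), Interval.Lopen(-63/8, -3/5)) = Intersection(Interval.Lopen(-63/8, -3/5), Rationals)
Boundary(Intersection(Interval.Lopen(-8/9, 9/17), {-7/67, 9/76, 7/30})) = {-7/67, 9/76, 7/30}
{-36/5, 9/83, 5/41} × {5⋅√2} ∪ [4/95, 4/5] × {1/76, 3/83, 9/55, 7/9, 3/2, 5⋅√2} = ({-36/5, 9/83, 5/41} × {5⋅√2}) ∪ ([4/95, 4/5] × {1/76, 3/83, 9/55, 7/9, 3/2, 5⋅√2})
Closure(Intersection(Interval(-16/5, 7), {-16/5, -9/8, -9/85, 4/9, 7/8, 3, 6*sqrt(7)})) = {-16/5, -9/8, -9/85, 4/9, 7/8, 3}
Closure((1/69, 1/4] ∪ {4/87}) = [1/69, 1/4]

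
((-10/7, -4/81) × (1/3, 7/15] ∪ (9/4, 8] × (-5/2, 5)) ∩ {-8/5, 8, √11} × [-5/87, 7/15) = {8, √11} × [-5/87, 7/15)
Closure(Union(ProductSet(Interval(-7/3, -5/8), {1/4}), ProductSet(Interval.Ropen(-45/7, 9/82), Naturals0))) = Union(ProductSet(Interval(-45/7, 9/82), Naturals0), ProductSet(Interval(-7/3, -5/8), {1/4}))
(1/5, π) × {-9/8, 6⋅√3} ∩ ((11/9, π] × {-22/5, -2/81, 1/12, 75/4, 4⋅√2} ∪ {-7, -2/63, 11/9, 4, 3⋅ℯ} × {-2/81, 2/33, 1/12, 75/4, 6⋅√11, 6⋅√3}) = {11/9} × {6⋅√3}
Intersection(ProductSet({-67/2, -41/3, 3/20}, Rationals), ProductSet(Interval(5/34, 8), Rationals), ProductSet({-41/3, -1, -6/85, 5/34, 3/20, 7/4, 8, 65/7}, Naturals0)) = ProductSet({3/20}, Naturals0)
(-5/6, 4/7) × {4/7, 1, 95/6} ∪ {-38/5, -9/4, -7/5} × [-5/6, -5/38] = ({-38/5, -9/4, -7/5} × [-5/6, -5/38]) ∪ ((-5/6, 4/7) × {4/7, 1, 95/6})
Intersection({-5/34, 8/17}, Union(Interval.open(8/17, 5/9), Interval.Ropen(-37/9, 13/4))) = {-5/34, 8/17}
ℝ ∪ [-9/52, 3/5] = (-∞, ∞)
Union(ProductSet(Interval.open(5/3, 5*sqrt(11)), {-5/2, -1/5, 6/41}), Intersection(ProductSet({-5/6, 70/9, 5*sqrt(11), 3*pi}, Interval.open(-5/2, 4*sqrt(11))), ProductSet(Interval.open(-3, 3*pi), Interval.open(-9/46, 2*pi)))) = Union(ProductSet({-5/6, 70/9}, Interval.open(-9/46, 2*pi)), ProductSet(Interval.open(5/3, 5*sqrt(11)), {-5/2, -1/5, 6/41}))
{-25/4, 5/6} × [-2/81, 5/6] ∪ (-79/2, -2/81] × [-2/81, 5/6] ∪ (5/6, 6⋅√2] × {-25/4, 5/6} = ((5/6, 6⋅√2] × {-25/4, 5/6}) ∪ (((-79/2, -2/81] ∪ {5/6}) × [-2/81, 5/6])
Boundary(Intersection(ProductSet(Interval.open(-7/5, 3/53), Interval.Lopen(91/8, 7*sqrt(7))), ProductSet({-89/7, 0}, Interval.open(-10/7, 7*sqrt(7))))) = ProductSet({0}, Interval(91/8, 7*sqrt(7)))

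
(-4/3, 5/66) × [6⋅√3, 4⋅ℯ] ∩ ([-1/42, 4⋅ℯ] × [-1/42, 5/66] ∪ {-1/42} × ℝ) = {-1/42} × [6⋅√3, 4⋅ℯ]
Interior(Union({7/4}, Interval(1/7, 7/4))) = Interval.open(1/7, 7/4)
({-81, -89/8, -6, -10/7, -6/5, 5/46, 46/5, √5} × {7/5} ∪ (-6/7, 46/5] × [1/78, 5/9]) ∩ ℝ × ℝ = ((-6/7, 46/5] × [1/78, 5/9]) ∪ ({-81, -89/8, -6, -10/7, -6/5, 5/46, 46/5, √5} × {7/5})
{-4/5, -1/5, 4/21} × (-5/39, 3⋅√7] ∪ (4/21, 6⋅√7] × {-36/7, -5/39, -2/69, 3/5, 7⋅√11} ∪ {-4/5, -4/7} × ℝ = ({-4/5, -4/7} × ℝ) ∪ ({-4/5, -1/5, 4/21} × (-5/39, 3⋅√7]) ∪ ((4/21, 6⋅√7] × {-36/7, -5/39, -2/69, 3/5, 7⋅√11})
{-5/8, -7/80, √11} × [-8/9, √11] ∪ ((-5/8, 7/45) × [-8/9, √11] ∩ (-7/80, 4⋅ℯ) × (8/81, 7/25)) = ((-7/80, 7/45) × (8/81, 7/25)) ∪ ({-5/8, -7/80, √11} × [-8/9, √11])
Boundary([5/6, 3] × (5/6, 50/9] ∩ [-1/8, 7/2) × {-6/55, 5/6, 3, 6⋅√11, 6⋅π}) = [5/6, 3] × {3}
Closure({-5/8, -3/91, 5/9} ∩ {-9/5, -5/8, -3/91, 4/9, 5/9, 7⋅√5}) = {-5/8, -3/91, 5/9}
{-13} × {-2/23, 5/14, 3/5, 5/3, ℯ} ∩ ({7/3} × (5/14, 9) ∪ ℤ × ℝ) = {-13} × {-2/23, 5/14, 3/5, 5/3, ℯ}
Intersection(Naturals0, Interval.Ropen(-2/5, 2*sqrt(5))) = Range(0, 5, 1)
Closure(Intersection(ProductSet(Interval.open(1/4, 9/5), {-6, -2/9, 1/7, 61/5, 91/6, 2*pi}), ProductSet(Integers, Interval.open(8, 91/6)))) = ProductSet(Range(1, 2, 1), {61/5})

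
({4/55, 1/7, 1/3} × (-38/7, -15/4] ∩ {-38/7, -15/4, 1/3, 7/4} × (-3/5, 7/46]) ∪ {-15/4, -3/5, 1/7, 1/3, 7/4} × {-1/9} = {-15/4, -3/5, 1/7, 1/3, 7/4} × {-1/9}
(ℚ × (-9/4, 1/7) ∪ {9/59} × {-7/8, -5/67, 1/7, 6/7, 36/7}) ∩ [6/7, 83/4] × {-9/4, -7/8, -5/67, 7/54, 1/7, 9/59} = (ℚ ∩ [6/7, 83/4]) × {-7/8, -5/67, 7/54}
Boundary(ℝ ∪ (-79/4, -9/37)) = ∅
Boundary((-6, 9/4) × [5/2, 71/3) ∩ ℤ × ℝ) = {-5, -4, …, 2} × [5/2, 71/3]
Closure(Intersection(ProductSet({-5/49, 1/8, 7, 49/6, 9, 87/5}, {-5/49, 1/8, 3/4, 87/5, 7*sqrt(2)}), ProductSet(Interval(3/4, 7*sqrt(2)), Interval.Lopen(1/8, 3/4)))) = ProductSet({7, 49/6, 9}, {3/4})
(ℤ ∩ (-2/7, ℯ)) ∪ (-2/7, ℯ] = (-2/7, ℯ] ∪ {0, 1, 2}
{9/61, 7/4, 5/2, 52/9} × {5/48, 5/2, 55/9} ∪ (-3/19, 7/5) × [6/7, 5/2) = ({9/61, 7/4, 5/2, 52/9} × {5/48, 5/2, 55/9}) ∪ ((-3/19, 7/5) × [6/7, 5/2))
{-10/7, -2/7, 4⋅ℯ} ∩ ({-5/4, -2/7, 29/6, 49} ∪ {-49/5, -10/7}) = {-10/7, -2/7}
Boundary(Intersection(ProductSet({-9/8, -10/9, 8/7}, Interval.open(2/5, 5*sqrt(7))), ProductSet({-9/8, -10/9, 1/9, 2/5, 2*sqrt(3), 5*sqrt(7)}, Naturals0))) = ProductSet({-9/8, -10/9}, Range(1, 14, 1))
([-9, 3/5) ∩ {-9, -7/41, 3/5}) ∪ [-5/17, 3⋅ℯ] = {-9} ∪ [-5/17, 3⋅ℯ]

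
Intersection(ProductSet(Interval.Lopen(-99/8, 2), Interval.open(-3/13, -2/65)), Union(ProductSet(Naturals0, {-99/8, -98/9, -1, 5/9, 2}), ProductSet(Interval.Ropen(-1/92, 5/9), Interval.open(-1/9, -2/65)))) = ProductSet(Interval.Ropen(-1/92, 5/9), Interval.open(-1/9, -2/65))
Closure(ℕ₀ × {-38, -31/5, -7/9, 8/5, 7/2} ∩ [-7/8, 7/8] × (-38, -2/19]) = {0} × {-31/5, -7/9}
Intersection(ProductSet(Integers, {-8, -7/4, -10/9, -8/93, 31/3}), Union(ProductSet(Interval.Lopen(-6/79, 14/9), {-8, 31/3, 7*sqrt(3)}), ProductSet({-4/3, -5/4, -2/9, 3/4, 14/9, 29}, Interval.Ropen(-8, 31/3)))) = Union(ProductSet({29}, {-8, -7/4, -10/9, -8/93}), ProductSet(Range(0, 2, 1), {-8, 31/3}))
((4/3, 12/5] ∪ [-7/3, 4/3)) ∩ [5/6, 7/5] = [5/6, 4/3) ∪ (4/3, 7/5]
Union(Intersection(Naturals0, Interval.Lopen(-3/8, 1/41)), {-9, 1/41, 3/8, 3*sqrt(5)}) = Union({-9, 1/41, 3/8, 3*sqrt(5)}, Range(0, 1, 1))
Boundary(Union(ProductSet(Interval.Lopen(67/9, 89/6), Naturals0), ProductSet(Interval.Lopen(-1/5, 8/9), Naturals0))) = ProductSet(Union(Interval(-1/5, 8/9), Interval(67/9, 89/6)), Naturals0)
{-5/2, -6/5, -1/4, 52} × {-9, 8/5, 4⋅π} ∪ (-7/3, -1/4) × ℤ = ((-7/3, -1/4) × ℤ) ∪ ({-5/2, -6/5, -1/4, 52} × {-9, 8/5, 4⋅π})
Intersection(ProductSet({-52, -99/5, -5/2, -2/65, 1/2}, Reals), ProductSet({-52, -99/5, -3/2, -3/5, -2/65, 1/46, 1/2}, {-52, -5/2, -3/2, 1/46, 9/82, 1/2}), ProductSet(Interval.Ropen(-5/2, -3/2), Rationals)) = EmptySet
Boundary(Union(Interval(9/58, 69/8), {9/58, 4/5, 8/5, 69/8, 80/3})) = {9/58, 69/8, 80/3}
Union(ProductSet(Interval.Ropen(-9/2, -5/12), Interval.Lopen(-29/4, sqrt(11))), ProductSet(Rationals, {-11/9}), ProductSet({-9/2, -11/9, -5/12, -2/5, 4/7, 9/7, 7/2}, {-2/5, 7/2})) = Union(ProductSet({-9/2, -11/9, -5/12, -2/5, 4/7, 9/7, 7/2}, {-2/5, 7/2}), ProductSet(Interval.Ropen(-9/2, -5/12), Interval.Lopen(-29/4, sqrt(11))), ProductSet(Rationals, {-11/9}))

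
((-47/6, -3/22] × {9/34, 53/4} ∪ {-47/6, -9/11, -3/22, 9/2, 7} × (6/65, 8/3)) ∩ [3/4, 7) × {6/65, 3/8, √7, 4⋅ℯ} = {9/2} × {3/8, √7}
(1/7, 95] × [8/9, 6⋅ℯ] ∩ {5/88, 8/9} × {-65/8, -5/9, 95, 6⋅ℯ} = {8/9} × {6⋅ℯ}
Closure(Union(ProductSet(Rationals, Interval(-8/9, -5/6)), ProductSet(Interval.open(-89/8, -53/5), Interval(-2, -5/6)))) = Union(ProductSet(Interval(-89/8, -53/5), Interval(-2, -5/6)), ProductSet(Reals, {-5/6}), ProductSet(Union(Interval(-oo, -89/8), Interval(-53/5, oo), Rationals), Interval(-8/9, -5/6)))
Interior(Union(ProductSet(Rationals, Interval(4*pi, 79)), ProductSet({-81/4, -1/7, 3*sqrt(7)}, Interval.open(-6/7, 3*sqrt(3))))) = EmptySet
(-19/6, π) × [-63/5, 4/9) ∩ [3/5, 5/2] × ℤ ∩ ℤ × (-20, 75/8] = {1, 2} × {-12, -11, …, 0}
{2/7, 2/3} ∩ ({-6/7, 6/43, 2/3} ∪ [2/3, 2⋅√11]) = {2/3}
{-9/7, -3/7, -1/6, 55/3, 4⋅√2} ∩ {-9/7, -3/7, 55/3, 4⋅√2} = {-9/7, -3/7, 55/3, 4⋅√2}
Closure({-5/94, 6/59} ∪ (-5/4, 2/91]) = [-5/4, 2/91] ∪ {6/59}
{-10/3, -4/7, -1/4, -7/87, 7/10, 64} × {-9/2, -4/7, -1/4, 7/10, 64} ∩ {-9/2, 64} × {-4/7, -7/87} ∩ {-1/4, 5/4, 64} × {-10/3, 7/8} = ∅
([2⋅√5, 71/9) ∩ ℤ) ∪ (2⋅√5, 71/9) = (2⋅√5, 71/9) ∪ {5, 6, 7}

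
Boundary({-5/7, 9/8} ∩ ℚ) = {-5/7, 9/8}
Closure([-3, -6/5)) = [-3, -6/5]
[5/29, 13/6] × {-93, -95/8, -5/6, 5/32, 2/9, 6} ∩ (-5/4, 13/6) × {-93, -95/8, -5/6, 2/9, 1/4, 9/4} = [5/29, 13/6) × {-93, -95/8, -5/6, 2/9}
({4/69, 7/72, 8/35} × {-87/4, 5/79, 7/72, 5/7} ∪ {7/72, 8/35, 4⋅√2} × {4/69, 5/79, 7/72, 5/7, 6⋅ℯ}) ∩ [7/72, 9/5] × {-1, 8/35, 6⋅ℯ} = {7/72, 8/35} × {6⋅ℯ}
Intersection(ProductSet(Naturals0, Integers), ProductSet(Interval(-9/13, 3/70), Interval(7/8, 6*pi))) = ProductSet(Range(0, 1, 1), Range(1, 19, 1))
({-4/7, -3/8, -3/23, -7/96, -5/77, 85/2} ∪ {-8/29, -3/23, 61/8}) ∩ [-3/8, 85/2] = {-3/8, -8/29, -3/23, -7/96, -5/77, 61/8, 85/2}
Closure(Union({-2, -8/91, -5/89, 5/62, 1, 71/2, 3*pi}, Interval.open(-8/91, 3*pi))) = Union({-2, 71/2}, Interval(-8/91, 3*pi))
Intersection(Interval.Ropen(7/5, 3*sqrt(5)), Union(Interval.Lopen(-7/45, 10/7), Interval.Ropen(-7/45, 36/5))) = Interval.Ropen(7/5, 3*sqrt(5))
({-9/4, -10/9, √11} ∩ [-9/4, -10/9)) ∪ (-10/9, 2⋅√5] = {-9/4} ∪ (-10/9, 2⋅√5]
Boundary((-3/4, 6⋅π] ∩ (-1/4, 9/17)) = {-1/4, 9/17}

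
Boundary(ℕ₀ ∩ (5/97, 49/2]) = {1, 2, …, 24}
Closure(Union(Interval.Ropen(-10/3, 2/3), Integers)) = Union(Integers, Interval(-10/3, 2/3))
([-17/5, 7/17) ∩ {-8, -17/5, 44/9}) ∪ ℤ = ℤ ∪ {-17/5}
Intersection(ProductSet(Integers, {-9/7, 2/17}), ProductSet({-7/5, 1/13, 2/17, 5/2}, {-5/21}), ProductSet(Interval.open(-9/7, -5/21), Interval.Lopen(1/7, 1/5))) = EmptySet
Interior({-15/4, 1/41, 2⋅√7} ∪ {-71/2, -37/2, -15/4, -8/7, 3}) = ∅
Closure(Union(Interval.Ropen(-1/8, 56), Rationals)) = Union(Interval(-oo, oo), Rationals)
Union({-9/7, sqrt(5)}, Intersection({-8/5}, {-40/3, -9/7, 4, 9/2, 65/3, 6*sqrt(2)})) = {-9/7, sqrt(5)}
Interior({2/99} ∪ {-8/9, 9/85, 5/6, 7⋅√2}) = ∅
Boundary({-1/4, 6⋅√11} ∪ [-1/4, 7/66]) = {-1/4, 7/66, 6⋅√11}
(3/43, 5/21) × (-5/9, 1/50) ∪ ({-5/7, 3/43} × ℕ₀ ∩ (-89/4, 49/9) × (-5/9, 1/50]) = ({-5/7, 3/43} × {0}) ∪ ((3/43, 5/21) × (-5/9, 1/50))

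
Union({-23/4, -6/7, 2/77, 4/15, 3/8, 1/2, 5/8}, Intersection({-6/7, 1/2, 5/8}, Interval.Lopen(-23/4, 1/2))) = {-23/4, -6/7, 2/77, 4/15, 3/8, 1/2, 5/8}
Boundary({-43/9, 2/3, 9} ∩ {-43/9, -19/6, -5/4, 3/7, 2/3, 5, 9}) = {-43/9, 2/3, 9}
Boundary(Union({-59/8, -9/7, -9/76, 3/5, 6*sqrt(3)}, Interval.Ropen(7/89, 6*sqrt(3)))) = {-59/8, -9/7, -9/76, 7/89, 6*sqrt(3)}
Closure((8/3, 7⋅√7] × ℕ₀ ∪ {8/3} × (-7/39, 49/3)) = ({8/3} × [-7/39, 49/3]) ∪ ([8/3, 7⋅√7] × ℕ₀)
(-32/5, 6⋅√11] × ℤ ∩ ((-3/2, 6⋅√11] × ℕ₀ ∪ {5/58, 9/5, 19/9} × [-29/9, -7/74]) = ({5/58, 9/5, 19/9} × {-3, -2, -1}) ∪ ((-3/2, 6⋅√11] × ℕ₀)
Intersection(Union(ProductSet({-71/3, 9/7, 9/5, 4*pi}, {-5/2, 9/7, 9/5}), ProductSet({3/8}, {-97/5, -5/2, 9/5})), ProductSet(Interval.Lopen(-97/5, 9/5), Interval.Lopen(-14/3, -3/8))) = ProductSet({3/8, 9/7, 9/5}, {-5/2})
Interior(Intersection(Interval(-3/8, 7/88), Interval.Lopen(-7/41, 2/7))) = Interval.open(-7/41, 7/88)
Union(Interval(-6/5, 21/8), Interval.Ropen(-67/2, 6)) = Interval.Ropen(-67/2, 6)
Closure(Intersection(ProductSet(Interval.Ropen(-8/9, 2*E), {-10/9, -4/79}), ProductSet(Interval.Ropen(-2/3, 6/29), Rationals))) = ProductSet(Interval(-2/3, 6/29), {-10/9, -4/79})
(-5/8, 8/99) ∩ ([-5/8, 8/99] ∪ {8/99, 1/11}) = (-5/8, 8/99)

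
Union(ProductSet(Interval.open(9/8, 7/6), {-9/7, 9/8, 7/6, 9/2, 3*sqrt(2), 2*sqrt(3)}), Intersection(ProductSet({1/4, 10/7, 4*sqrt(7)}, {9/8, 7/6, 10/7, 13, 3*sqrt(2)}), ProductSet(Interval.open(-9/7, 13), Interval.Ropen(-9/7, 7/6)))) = Union(ProductSet({1/4, 10/7, 4*sqrt(7)}, {9/8}), ProductSet(Interval.open(9/8, 7/6), {-9/7, 9/8, 7/6, 9/2, 3*sqrt(2), 2*sqrt(3)}))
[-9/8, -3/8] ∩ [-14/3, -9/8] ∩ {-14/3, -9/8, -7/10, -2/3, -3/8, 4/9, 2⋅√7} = {-9/8}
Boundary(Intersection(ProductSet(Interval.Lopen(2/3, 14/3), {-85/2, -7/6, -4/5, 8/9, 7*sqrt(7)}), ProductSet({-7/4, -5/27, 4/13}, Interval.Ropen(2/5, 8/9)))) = EmptySet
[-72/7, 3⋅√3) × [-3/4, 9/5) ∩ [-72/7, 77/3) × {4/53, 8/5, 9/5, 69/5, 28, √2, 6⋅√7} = [-72/7, 3⋅√3) × {4/53, 8/5, √2}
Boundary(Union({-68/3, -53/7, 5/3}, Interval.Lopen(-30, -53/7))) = {-30, -53/7, 5/3}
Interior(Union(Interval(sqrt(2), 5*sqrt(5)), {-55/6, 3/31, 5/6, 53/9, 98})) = Interval.open(sqrt(2), 5*sqrt(5))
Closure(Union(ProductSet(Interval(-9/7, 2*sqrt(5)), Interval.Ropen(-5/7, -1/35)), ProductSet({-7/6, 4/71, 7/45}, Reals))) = Union(ProductSet({-7/6, 4/71, 7/45}, Interval(-oo, oo)), ProductSet(Interval(-9/7, 2*sqrt(5)), Interval(-5/7, -1/35)))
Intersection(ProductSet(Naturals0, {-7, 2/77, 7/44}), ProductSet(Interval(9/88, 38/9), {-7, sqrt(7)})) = ProductSet(Range(1, 5, 1), {-7})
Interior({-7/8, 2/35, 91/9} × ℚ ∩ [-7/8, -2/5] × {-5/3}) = ∅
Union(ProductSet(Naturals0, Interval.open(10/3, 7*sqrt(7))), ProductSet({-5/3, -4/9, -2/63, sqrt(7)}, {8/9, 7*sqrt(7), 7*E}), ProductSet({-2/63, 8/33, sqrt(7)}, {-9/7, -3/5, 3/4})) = Union(ProductSet({-2/63, 8/33, sqrt(7)}, {-9/7, -3/5, 3/4}), ProductSet({-5/3, -4/9, -2/63, sqrt(7)}, {8/9, 7*sqrt(7), 7*E}), ProductSet(Naturals0, Interval.open(10/3, 7*sqrt(7))))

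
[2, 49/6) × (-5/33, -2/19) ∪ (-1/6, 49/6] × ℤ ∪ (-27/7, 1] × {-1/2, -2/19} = ((-1/6, 49/6] × ℤ) ∪ ((-27/7, 1] × {-1/2, -2/19}) ∪ ([2, 49/6) × (-5/33, -2/19))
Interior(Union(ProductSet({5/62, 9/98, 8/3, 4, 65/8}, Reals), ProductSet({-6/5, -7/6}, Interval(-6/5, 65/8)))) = EmptySet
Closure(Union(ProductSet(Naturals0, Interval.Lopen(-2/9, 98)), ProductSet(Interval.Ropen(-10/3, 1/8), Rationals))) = Union(ProductSet(Interval(-10/3, 1/8), Reals), ProductSet(Naturals0, Interval(-2/9, 98)))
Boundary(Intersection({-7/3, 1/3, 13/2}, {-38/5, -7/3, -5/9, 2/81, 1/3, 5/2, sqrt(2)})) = {-7/3, 1/3}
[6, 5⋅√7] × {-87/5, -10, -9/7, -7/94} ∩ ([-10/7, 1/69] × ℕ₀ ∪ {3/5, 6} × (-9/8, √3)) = {6} × {-7/94}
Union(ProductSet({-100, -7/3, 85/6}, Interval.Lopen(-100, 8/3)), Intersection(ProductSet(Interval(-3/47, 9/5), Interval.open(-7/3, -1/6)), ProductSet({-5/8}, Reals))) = ProductSet({-100, -7/3, 85/6}, Interval.Lopen(-100, 8/3))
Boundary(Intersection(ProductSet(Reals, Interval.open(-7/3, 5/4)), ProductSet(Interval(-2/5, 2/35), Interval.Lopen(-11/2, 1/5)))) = Union(ProductSet({-2/5, 2/35}, Interval(-7/3, 1/5)), ProductSet(Interval(-2/5, 2/35), {-7/3, 1/5}))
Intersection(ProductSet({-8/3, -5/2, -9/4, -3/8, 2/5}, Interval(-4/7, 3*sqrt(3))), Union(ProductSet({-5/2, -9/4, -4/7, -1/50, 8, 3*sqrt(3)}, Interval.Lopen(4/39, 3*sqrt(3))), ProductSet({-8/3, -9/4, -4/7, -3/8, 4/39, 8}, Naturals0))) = Union(ProductSet({-5/2, -9/4}, Interval.Lopen(4/39, 3*sqrt(3))), ProductSet({-8/3, -9/4, -3/8}, Range(0, 6, 1)))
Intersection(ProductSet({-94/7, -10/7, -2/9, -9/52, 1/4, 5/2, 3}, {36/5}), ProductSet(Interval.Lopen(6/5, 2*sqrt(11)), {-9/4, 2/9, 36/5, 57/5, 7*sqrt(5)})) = ProductSet({5/2, 3}, {36/5})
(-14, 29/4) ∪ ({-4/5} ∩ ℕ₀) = (-14, 29/4)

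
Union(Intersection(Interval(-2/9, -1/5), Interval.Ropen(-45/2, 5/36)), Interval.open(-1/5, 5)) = Interval.Ropen(-2/9, 5)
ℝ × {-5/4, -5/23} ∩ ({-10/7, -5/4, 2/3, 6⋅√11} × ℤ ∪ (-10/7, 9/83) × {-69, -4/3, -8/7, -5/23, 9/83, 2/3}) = (-10/7, 9/83) × {-5/23}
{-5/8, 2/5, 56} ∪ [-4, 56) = [-4, 56]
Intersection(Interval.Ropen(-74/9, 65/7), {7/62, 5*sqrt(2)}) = {7/62, 5*sqrt(2)}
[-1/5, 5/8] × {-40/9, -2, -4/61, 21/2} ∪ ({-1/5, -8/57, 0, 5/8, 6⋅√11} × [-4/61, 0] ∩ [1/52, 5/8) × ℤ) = [-1/5, 5/8] × {-40/9, -2, -4/61, 21/2}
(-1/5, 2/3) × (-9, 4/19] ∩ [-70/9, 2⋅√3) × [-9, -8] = (-1/5, 2/3) × (-9, -8]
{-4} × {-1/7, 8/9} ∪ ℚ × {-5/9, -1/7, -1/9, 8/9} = ℚ × {-5/9, -1/7, -1/9, 8/9}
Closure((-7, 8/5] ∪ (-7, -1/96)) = [-7, 8/5]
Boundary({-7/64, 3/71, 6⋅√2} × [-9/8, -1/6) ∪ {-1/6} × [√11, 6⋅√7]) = ({-1/6} × [√11, 6⋅√7]) ∪ ({-7/64, 3/71, 6⋅√2} × [-9/8, -1/6])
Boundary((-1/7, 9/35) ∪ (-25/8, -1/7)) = {-25/8, -1/7, 9/35}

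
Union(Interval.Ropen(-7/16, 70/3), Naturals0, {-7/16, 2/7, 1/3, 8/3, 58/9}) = Union(Interval.Ropen(-7/16, 70/3), Naturals0)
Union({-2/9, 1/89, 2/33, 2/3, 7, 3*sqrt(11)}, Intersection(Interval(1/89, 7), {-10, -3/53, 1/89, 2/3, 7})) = {-2/9, 1/89, 2/33, 2/3, 7, 3*sqrt(11)}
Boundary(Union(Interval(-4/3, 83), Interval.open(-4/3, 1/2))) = {-4/3, 83}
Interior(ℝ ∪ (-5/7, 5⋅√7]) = (-∞, ∞)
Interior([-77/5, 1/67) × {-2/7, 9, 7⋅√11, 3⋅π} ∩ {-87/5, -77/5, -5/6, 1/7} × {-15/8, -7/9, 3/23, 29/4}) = ∅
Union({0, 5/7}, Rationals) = Rationals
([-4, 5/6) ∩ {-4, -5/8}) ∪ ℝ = ℝ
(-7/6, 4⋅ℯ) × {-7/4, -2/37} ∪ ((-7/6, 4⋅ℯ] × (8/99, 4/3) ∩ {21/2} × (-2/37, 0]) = (-7/6, 4⋅ℯ) × {-7/4, -2/37}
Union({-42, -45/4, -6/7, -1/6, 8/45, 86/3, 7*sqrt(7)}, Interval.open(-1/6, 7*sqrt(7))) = Union({-42, -45/4, -6/7, 86/3}, Interval(-1/6, 7*sqrt(7)))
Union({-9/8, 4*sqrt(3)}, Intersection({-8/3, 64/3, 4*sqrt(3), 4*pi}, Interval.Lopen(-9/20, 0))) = {-9/8, 4*sqrt(3)}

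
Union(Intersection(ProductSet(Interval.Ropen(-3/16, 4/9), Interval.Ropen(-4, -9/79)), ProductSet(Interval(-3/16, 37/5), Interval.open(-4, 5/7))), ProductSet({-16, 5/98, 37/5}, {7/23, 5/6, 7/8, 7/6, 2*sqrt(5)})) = Union(ProductSet({-16, 5/98, 37/5}, {7/23, 5/6, 7/8, 7/6, 2*sqrt(5)}), ProductSet(Interval.Ropen(-3/16, 4/9), Interval.open(-4, -9/79)))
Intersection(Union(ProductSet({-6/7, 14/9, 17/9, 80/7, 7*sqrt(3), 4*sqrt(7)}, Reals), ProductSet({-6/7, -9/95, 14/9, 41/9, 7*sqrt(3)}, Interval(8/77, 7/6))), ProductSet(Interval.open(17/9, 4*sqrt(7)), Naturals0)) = ProductSet({41/9}, Range(1, 2, 1))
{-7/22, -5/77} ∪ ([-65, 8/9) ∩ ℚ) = ℚ ∩ [-65, 8/9)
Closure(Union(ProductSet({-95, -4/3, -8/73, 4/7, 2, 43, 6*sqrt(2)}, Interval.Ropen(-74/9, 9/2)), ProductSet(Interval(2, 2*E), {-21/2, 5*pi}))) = Union(ProductSet({-95, -4/3, -8/73, 4/7, 2, 43, 6*sqrt(2)}, Interval(-74/9, 9/2)), ProductSet(Interval(2, 2*E), {-21/2, 5*pi}))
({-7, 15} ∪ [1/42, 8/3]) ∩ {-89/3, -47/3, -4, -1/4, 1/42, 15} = {1/42, 15}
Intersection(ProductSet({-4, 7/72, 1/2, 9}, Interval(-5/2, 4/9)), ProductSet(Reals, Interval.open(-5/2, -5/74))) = ProductSet({-4, 7/72, 1/2, 9}, Interval.open(-5/2, -5/74))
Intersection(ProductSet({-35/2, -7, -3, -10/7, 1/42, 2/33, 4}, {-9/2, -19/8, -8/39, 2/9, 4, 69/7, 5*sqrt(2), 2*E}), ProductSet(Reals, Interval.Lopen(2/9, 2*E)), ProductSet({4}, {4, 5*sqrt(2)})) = ProductSet({4}, {4})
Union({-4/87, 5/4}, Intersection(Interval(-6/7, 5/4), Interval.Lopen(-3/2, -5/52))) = Union({-4/87, 5/4}, Interval(-6/7, -5/52))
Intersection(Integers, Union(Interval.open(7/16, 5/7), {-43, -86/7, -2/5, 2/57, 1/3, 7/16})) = {-43}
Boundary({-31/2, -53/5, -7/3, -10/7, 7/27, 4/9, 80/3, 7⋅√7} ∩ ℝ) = {-31/2, -53/5, -7/3, -10/7, 7/27, 4/9, 80/3, 7⋅√7}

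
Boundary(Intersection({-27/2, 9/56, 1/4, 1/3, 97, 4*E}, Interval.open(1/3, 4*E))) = EmptySet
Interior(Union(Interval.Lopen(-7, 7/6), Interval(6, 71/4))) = Union(Interval.open(-7, 7/6), Interval.open(6, 71/4))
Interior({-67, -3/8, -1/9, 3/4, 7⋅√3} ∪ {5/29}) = ∅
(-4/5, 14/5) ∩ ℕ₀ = {0, 1, 2}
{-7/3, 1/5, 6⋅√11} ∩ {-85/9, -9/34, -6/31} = ∅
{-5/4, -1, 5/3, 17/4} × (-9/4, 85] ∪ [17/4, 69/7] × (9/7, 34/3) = ({-5/4, -1, 5/3, 17/4} × (-9/4, 85]) ∪ ([17/4, 69/7] × (9/7, 34/3))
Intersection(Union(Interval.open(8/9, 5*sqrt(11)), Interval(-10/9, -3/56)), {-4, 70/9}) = {70/9}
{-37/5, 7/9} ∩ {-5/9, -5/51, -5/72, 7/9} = {7/9}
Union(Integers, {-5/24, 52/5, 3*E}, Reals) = Reals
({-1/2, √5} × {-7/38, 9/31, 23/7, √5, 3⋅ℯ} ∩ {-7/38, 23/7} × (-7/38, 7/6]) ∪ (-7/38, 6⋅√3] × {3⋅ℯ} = (-7/38, 6⋅√3] × {3⋅ℯ}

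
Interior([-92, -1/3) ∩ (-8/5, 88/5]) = (-8/5, -1/3)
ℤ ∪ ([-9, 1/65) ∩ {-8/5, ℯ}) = ℤ ∪ {-8/5}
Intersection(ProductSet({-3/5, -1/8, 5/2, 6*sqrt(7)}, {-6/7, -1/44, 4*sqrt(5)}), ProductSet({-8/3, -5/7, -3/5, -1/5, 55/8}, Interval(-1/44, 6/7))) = ProductSet({-3/5}, {-1/44})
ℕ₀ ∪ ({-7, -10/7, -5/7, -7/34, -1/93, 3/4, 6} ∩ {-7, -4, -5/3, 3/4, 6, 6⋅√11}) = {-7, 3/4} ∪ ℕ₀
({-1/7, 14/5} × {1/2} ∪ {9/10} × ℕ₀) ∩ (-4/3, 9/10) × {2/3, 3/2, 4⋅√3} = ∅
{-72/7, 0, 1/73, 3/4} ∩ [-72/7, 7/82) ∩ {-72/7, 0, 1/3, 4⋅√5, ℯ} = {-72/7, 0}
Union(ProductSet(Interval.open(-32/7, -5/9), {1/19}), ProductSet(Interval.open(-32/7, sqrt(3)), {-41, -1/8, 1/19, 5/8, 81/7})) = ProductSet(Interval.open(-32/7, sqrt(3)), {-41, -1/8, 1/19, 5/8, 81/7})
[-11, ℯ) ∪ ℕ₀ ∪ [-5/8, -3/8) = [-11, ℯ) ∪ ℕ₀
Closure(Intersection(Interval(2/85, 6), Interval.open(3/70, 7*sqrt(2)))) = Interval(3/70, 6)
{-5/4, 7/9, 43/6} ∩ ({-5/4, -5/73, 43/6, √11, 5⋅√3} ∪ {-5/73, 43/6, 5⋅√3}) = {-5/4, 43/6}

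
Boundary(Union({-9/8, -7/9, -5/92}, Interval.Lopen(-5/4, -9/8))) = {-5/4, -9/8, -7/9, -5/92}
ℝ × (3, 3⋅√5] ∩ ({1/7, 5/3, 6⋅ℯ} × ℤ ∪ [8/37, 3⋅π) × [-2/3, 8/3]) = {1/7, 5/3, 6⋅ℯ} × {4, 5, 6}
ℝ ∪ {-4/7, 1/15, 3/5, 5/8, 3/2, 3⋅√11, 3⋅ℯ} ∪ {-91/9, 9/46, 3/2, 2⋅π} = ℝ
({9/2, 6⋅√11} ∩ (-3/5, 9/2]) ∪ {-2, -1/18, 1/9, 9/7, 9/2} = {-2, -1/18, 1/9, 9/7, 9/2}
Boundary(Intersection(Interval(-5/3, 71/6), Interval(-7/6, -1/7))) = {-7/6, -1/7}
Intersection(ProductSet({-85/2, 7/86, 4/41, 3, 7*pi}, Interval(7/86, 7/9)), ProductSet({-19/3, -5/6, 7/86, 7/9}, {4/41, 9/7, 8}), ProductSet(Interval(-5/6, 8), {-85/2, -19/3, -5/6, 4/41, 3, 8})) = ProductSet({7/86}, {4/41})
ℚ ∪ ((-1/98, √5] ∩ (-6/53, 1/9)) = ℚ ∪ [-1/98, 1/9]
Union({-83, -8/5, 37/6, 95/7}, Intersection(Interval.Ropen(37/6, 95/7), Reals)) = Union({-83, -8/5}, Interval(37/6, 95/7))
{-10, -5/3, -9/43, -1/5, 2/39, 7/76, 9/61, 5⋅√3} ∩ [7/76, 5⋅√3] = {7/76, 9/61, 5⋅√3}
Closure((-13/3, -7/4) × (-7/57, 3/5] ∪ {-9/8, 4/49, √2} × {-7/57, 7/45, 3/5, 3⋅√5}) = ({-13/3, -7/4} × [-7/57, 3/5]) ∪ ([-13/3, -7/4] × {-7/57, 3/5}) ∪ ((-13/3, -7/4) × (-7/57, 3/5]) ∪ ({-9/8, 4/49, √2} × {-7/57, 7/45, 3/5, 3⋅√5})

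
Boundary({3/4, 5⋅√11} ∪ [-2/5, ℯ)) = {-2/5, 5⋅√11, ℯ}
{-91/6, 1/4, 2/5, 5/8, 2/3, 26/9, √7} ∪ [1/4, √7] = {-91/6, 26/9} ∪ [1/4, √7]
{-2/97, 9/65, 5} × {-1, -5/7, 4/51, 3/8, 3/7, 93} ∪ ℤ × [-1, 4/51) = (ℤ × [-1, 4/51)) ∪ ({-2/97, 9/65, 5} × {-1, -5/7, 4/51, 3/8, 3/7, 93})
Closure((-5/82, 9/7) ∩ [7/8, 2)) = [7/8, 9/7]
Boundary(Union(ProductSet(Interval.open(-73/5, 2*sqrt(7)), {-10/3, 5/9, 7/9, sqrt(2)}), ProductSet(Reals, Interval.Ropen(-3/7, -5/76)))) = Union(ProductSet(Interval(-73/5, 2*sqrt(7)), {-10/3, 5/9, 7/9, sqrt(2)}), ProductSet(Reals, {-3/7, -5/76}))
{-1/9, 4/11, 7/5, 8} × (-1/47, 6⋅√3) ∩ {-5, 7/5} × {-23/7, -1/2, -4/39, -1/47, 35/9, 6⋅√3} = {7/5} × {35/9}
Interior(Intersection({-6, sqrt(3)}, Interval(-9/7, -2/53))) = EmptySet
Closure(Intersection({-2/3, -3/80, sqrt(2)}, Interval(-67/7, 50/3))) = {-2/3, -3/80, sqrt(2)}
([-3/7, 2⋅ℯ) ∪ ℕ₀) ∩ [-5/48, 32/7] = [-5/48, 32/7] ∪ {0, 1, …, 4}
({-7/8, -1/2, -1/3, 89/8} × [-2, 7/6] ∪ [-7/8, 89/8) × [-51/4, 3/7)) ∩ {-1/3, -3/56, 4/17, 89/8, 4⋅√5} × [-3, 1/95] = ({-1/3, 89/8} × [-2, 1/95]) ∪ ({-1/3, -3/56, 4/17, 4⋅√5} × [-3, 1/95])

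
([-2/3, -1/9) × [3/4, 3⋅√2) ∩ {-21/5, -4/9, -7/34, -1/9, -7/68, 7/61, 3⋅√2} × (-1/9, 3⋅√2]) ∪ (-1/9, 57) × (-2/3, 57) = ((-1/9, 57) × (-2/3, 57)) ∪ ({-4/9, -7/34} × [3/4, 3⋅√2))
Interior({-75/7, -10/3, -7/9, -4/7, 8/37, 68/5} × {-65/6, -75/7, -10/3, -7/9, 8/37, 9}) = ∅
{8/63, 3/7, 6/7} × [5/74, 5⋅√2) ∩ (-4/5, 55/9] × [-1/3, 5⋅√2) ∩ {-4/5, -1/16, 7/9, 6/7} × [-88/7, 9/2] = {6/7} × [5/74, 9/2]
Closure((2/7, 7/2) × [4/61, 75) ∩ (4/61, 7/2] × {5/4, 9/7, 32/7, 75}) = [2/7, 7/2] × {5/4, 9/7, 32/7}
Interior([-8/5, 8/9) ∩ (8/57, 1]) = (8/57, 8/9)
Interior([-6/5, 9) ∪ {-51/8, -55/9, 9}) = (-6/5, 9)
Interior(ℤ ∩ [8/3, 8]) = ∅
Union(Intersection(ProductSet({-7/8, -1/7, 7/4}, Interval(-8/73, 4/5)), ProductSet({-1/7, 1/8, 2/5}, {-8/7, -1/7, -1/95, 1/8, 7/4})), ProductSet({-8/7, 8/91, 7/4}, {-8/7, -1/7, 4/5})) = Union(ProductSet({-1/7}, {-1/95, 1/8}), ProductSet({-8/7, 8/91, 7/4}, {-8/7, -1/7, 4/5}))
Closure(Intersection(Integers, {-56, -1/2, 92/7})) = {-56}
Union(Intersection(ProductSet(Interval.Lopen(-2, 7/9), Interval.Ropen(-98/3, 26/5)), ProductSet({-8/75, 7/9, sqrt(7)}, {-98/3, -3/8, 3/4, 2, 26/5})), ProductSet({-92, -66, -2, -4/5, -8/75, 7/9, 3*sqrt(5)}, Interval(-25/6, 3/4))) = Union(ProductSet({-8/75, 7/9}, {-98/3, -3/8, 3/4, 2}), ProductSet({-92, -66, -2, -4/5, -8/75, 7/9, 3*sqrt(5)}, Interval(-25/6, 3/4)))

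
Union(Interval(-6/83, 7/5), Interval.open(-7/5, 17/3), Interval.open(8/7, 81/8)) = Interval.open(-7/5, 81/8)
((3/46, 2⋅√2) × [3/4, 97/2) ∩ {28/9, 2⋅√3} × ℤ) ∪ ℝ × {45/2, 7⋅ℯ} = ℝ × {45/2, 7⋅ℯ}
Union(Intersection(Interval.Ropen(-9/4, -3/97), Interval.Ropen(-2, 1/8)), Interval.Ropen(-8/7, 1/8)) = Interval.Ropen(-2, 1/8)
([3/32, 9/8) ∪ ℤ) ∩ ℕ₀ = ℕ₀ ∪ {1}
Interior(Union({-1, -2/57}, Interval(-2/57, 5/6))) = Interval.open(-2/57, 5/6)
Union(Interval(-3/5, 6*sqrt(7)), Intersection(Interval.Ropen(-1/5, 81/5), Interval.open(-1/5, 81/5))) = Interval.Ropen(-3/5, 81/5)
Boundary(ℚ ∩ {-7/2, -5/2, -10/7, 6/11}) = {-7/2, -5/2, -10/7, 6/11}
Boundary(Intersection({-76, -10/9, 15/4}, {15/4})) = {15/4}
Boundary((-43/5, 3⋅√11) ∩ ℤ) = {-8, -7, …, 9}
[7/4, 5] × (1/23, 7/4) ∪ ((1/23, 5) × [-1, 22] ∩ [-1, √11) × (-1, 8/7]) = ([7/4, 5] × (1/23, 7/4)) ∪ ((1/23, √11) × (-1, 8/7])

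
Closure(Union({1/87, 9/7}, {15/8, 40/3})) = {1/87, 9/7, 15/8, 40/3}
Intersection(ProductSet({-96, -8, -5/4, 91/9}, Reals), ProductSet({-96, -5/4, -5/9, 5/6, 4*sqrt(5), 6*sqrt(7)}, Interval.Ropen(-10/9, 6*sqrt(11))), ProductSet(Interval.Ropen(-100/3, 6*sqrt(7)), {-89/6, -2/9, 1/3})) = ProductSet({-5/4}, {-2/9, 1/3})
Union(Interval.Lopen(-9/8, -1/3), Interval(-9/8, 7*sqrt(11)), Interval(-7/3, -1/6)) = Interval(-7/3, 7*sqrt(11))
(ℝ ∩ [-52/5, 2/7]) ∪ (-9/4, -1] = [-52/5, 2/7]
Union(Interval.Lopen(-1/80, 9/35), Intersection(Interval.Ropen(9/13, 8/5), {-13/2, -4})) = Interval.Lopen(-1/80, 9/35)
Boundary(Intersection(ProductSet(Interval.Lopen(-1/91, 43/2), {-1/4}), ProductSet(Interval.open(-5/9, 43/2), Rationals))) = ProductSet(Interval(-1/91, 43/2), {-1/4})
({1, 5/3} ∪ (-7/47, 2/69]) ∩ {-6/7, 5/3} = {5/3}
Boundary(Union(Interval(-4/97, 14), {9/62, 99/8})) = {-4/97, 14}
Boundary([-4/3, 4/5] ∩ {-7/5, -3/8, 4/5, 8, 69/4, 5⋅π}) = {-3/8, 4/5}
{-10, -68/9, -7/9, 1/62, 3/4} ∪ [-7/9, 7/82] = {-10, -68/9, 3/4} ∪ [-7/9, 7/82]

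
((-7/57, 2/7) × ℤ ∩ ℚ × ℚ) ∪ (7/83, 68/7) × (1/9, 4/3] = ((ℚ ∩ (-7/57, 2/7)) × ℤ) ∪ ((7/83, 68/7) × (1/9, 4/3])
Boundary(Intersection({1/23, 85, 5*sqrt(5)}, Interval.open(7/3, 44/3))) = {5*sqrt(5)}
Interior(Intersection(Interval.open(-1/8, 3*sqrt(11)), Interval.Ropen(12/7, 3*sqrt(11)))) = Interval.open(12/7, 3*sqrt(11))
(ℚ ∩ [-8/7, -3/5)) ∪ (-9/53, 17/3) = (-9/53, 17/3) ∪ (ℚ ∩ [-8/7, -3/5))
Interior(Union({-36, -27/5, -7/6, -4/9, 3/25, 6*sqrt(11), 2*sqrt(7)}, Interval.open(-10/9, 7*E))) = Interval.open(-10/9, 7*E)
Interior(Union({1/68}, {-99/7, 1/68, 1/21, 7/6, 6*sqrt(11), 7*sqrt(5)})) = EmptySet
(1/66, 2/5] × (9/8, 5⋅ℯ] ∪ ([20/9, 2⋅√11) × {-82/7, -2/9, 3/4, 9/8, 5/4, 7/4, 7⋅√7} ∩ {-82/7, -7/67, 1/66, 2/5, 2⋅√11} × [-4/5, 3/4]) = (1/66, 2/5] × (9/8, 5⋅ℯ]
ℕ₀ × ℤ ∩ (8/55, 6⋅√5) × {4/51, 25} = {1, 2, …, 13} × {25}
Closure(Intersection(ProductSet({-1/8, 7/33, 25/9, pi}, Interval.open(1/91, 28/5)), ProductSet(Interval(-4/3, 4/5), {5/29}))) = ProductSet({-1/8, 7/33}, {5/29})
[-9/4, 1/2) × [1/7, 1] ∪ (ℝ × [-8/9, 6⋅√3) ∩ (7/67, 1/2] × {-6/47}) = ((7/67, 1/2] × {-6/47}) ∪ ([-9/4, 1/2) × [1/7, 1])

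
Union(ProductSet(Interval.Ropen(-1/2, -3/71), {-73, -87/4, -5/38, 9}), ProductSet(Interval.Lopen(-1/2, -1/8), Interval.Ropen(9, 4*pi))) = Union(ProductSet(Interval.Lopen(-1/2, -1/8), Interval.Ropen(9, 4*pi)), ProductSet(Interval.Ropen(-1/2, -3/71), {-73, -87/4, -5/38, 9}))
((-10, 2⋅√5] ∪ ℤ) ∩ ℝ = ℤ ∪ [-10, 2⋅√5]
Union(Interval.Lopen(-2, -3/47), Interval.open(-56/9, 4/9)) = Interval.open(-56/9, 4/9)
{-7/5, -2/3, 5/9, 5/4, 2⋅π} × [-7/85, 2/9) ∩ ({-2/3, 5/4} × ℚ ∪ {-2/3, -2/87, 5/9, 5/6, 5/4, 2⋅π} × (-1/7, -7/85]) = ({-2/3, 5/9, 5/4, 2⋅π} × {-7/85}) ∪ ({-2/3, 5/4} × (ℚ ∩ [-7/85, 2/9)))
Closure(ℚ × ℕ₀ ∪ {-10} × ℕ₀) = ℝ × ℕ₀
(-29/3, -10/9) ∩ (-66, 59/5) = (-29/3, -10/9)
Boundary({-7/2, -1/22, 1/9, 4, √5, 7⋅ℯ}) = {-7/2, -1/22, 1/9, 4, √5, 7⋅ℯ}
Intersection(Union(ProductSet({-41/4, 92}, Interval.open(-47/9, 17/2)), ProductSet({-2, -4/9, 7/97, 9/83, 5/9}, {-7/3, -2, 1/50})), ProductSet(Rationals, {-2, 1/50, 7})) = Union(ProductSet({-41/4, 92}, {-2, 1/50, 7}), ProductSet({-2, -4/9, 7/97, 9/83, 5/9}, {-2, 1/50}))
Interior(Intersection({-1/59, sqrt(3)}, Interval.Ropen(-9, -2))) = EmptySet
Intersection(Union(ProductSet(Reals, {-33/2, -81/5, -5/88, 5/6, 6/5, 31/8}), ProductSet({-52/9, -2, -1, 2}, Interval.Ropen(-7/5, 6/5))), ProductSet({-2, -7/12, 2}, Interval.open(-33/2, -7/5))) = ProductSet({-2, -7/12, 2}, {-81/5})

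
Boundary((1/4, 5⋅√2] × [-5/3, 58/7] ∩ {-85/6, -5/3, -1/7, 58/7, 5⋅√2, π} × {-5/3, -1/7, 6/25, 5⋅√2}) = {5⋅√2, π} × {-5/3, -1/7, 6/25, 5⋅√2}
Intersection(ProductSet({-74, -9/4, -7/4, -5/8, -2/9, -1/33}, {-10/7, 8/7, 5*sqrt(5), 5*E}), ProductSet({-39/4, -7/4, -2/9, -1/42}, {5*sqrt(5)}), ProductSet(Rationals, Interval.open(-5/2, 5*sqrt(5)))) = EmptySet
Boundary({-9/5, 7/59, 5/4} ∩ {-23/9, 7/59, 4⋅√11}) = {7/59}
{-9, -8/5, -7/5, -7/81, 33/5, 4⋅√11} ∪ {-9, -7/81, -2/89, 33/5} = {-9, -8/5, -7/5, -7/81, -2/89, 33/5, 4⋅√11}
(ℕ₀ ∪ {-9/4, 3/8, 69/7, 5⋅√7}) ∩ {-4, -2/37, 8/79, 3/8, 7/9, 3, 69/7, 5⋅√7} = {3/8, 3, 69/7, 5⋅√7}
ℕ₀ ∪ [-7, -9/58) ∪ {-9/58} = [-7, -9/58] ∪ ℕ₀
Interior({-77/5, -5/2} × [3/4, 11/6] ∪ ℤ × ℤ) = ∅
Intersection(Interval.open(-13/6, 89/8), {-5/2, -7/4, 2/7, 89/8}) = {-7/4, 2/7}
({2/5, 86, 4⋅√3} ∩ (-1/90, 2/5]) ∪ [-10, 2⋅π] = [-10, 2⋅π]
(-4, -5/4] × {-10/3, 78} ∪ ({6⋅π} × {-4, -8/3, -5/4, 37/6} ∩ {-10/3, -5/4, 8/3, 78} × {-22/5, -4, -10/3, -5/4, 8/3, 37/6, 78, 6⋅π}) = (-4, -5/4] × {-10/3, 78}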